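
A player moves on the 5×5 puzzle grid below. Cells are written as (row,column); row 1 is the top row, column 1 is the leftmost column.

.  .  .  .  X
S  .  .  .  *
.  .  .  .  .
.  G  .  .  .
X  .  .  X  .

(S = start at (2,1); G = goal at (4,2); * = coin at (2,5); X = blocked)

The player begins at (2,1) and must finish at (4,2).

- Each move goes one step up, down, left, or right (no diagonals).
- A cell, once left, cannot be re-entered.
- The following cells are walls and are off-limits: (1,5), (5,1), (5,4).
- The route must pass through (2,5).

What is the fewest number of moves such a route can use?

Any route passes through (2,5) somewhere between (2,1) and (4,2). Summing Manhattan distances along the two legs ((2,1) → (2,5) → (4,2)) gives a lower bound of 4 + 5 = 9 moves.
A route of 9 moves achieves this: (2,1) → (2,2) → (2,3) → (2,4) → (2,5) → (3,5) → (4,5) → (4,4) → (4,3) → (4,2).
Since 9 matches the lower bound, it is optimal.

9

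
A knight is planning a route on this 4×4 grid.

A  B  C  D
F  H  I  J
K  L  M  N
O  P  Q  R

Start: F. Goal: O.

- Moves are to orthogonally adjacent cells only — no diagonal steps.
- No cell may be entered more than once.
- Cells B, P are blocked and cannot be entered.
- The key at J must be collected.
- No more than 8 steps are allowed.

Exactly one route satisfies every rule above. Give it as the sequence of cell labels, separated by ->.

F -> H -> I -> J -> N -> M -> L -> K -> O

The 8-move cap with required stops at J leaves no slack for detours.
Route from F: right 3 to J, down 1 to N, left 3 to K, down 1 to O — 8 moves in all.
Check: all required cells visited; 8 ≤ 8 moves.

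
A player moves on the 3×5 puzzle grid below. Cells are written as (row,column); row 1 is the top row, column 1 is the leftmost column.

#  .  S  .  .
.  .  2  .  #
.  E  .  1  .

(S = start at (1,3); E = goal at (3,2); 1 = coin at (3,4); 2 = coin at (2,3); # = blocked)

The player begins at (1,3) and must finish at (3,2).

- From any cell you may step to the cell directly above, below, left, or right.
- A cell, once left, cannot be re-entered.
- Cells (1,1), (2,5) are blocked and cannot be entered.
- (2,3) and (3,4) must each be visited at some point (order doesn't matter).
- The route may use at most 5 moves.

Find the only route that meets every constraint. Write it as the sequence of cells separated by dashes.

(1,3) - (2,3) - (2,4) - (3,4) - (3,3) - (3,2)

The 5-move cap with required stops at (2,3), (3,4) leaves no slack for detours.
Route from (1,3): down 1 to (2,3), right 1 to (2,4), down 1 to (3,4), left 2 to (3,2) — 5 moves in all.
Check: all required cells visited; 5 ≤ 5 moves.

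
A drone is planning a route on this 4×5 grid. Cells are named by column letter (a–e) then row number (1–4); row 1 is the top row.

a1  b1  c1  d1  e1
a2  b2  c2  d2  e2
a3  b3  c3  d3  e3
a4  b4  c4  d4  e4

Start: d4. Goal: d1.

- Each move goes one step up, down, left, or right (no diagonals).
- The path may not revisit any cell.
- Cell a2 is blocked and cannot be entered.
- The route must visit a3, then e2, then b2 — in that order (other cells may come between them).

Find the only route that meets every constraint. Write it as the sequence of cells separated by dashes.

The waypoints must appear in the order a3, e2, b2, with no cell reused.
Route from d4: 3× left (reaching a4), up to a3, 4× right (reaching e3), up to e2, 3× left (reaching b2), up to b1, 2× right (reaching d1) — 15 moves in all.
Check: order respected (a3 at step 4, e2 at step 9, b2 at step 12).

d4 - c4 - b4 - a4 - a3 - b3 - c3 - d3 - e3 - e2 - d2 - c2 - b2 - b1 - c1 - d1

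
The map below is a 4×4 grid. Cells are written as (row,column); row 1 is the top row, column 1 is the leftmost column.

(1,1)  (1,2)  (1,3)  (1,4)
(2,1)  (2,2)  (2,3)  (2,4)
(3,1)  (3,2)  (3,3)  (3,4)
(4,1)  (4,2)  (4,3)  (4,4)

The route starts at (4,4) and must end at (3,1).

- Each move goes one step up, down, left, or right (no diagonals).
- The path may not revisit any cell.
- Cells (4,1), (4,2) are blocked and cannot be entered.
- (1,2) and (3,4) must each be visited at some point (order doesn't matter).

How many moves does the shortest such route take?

8

Any route passes through (1,2) and (3,4) in some order between (4,4) and (3,1). Summing Manhattan distances along each leg and taking the cheapest ordering ((4,4) → (3,4) → (1,2) → (3,1)) gives a lower bound of 1 + 4 + 3 = 8 moves.
A route of 8 moves achieves this: (4,4) → (3,4) → (2,4) → (1,4) → (1,3) → (1,2) → (2,2) → (3,2) → (3,1).
Since 8 matches the lower bound, it is optimal.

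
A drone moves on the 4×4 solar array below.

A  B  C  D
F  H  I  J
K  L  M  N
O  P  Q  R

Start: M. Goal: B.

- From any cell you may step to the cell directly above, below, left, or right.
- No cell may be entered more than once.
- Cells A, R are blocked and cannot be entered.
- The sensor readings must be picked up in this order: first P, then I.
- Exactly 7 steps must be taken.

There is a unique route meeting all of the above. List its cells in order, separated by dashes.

M - Q - P - L - H - I - C - B

The waypoints must appear in the order P, I, with no cell reused.
Route from M: down to Q, left to P, 2× up (reaching H), right to I, up to C, left to B — 7 moves in all.
Check: order respected (P at step 2, I at step 5); 7 moves as required.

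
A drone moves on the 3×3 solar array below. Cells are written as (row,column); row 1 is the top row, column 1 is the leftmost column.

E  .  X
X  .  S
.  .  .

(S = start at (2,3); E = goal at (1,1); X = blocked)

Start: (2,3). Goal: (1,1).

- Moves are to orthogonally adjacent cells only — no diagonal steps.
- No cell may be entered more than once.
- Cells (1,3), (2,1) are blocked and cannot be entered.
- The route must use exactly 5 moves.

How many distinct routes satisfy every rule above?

1

Need simple routes of exactly 5 moves from (2,3) to (1,1) (Manhattan distance 3, so 1 moves are spent on a detour and 1 undoing it).
Enumerating: (2,3) (3,3) (3,2) (2,2) (1,2) (1,1).
That gives 1 route.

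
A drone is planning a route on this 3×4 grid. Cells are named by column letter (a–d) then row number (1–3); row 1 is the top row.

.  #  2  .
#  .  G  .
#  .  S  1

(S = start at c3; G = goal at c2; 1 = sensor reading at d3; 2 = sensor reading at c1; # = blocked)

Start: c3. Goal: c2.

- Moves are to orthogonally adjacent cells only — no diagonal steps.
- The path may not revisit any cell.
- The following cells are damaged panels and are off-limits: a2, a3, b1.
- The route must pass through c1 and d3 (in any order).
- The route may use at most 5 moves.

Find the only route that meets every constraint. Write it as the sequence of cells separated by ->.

Any route must reach c1 and d3 and still end at c2 within 5 moves, so the order of the required stops is forced.
Route from c3: right 1 to d3, up 2 to d1, left 1 to c1, down 1 to c2 — 5 moves in all.
Check: all required cells visited; 5 ≤ 5 moves.

c3 -> d3 -> d2 -> d1 -> c1 -> c2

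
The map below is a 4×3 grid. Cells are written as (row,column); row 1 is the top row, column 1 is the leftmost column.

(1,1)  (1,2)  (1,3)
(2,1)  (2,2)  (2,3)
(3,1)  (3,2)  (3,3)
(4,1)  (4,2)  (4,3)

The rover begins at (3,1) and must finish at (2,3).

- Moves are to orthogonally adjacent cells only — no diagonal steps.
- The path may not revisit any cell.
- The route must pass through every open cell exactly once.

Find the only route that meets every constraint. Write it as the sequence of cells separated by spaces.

Need to visit all 12 open cells exactly once, starting at (3,1) and ending at (2,3).
Cell (1,3) has only two open neighbours ((2,3) and (1,2)), so the path must pass straight through it: one of those is the cell it's entered from and the other is where it exits.
Route from (3,1): down to (4,1), 2× right (reaching (4,3)), up to (3,3), left to (3,2), up to (2,2), left to (2,1), up to (1,1), 2× right (reaching (1,3)), down to (2,3) — 11 moves in all.
Check: all 12 open cells covered.

(3,1) (4,1) (4,2) (4,3) (3,3) (3,2) (2,2) (2,1) (1,1) (1,2) (1,3) (2,3)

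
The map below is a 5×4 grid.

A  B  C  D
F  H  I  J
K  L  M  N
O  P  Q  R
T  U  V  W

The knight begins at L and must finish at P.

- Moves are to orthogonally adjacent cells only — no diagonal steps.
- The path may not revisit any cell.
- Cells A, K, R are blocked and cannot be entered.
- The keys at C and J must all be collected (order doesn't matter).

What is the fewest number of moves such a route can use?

Any route passes through C and J in some order between L and P. Summing Manhattan distances along each leg and taking the cheapest ordering (L → J → C → P) gives a lower bound of 3 + 2 + 4 = 9 moves.
A route of 9 moves achieves this: L → H → B → C → I → J → N → M → Q → P.
Since 9 matches the lower bound, it is optimal.

9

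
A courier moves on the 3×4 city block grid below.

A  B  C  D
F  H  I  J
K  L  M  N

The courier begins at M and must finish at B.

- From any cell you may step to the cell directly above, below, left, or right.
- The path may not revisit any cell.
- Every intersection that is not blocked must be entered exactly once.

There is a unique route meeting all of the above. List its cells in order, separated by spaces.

Need to visit all 12 open cells exactly once, starting at M and ending at B.
Route from M: right to N, 2× up (reaching D), left to C, down to I, left to H, down to L, left to K, 2× up (reaching A), right to B — 11 moves in all.
Check: all 12 open cells covered.

M N J D C I H L K F A B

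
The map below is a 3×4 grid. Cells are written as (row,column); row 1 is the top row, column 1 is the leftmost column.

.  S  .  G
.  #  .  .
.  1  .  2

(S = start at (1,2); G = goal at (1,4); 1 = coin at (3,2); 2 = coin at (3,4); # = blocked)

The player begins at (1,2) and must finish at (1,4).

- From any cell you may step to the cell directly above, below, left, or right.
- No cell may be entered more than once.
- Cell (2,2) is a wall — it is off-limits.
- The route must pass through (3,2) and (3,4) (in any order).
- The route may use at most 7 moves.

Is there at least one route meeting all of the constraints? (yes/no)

Even ignoring the no-revisit rule, getting from (1,2) to (1,4), taking the cheapest ordering (1,2) → (3,2) → (3,4) → (1,4) needs at least 4 + 2 + 2 = 8 moves (fewest moves per leg, detouring around blocked cells), which exceeds the 7-move limit.

no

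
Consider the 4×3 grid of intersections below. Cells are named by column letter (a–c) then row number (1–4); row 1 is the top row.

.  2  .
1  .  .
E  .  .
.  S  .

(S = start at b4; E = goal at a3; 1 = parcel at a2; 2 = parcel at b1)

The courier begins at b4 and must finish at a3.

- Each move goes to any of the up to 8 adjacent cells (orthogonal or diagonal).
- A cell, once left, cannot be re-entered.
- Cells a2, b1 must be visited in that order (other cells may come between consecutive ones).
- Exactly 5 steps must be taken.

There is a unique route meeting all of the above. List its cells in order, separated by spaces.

b4 b3 a2 b1 b2 a3

The waypoints must appear in the order a2, b1, with no cell reused.
Route from b4: up to b3, up-left to a2, up-right to b1, down to b2, down-left to a3 — 5 moves in all.
Check: order respected (1 at step 2, 2 at step 3); 5 moves as required.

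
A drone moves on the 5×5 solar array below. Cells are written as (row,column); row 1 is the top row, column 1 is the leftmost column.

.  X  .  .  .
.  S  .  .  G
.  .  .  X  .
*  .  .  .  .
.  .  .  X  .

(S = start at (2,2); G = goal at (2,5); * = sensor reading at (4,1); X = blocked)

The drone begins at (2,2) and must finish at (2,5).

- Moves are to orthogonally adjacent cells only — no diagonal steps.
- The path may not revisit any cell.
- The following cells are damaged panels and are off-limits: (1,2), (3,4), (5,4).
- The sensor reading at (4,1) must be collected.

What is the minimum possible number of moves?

Any route passes through (4,1) somewhere between (2,2) and (2,5). Summing Manhattan distances along the two legs ((2,2) → (4,1) → (2,5)) gives a lower bound of 3 + 6 = 9 moves.
A route of 9 moves achieves this: (2,2) → (3,2) → (3,1) → (4,1) → (4,2) → (4,3) → (3,3) → (2,3) → (2,4) → (2,5).
Since 9 matches the lower bound, it is optimal.

9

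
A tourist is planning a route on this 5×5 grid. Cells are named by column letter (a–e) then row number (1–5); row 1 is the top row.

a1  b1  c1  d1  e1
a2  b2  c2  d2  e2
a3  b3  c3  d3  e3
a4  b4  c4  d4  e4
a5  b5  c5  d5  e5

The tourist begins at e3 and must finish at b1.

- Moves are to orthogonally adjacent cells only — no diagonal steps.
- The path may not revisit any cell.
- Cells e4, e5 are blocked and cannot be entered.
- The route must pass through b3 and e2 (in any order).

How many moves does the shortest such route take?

Any route passes through b3 and e2 in some order between e3 and b1. Summing Manhattan distances along each leg and taking the cheapest ordering (e3 → e2 → b3 → b1) gives a lower bound of 1 + 4 + 2 = 7 moves.
A route of 7 moves achieves this: e3 → e2 → d2 → d3 → c3 → b3 → b2 → b1.
Since 7 matches the lower bound, it is optimal.

7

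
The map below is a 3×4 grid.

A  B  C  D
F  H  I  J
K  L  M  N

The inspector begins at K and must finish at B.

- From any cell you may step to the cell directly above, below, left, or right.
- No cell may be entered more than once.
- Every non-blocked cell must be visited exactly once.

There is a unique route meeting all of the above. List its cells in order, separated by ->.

Need to visit all 12 open cells exactly once, starting at K and ending at B.
Cell D has only two open neighbours (J and C), so the path must pass straight through it: one of those is the cell it's entered from and the other is where it exits.
Route from K: 3× right (reaching N), 2× up (reaching D), left to C, down to I, 2× left (reaching F), up to A, right to B — 11 moves in all.
Check: all 12 open cells covered.

K -> L -> M -> N -> J -> D -> C -> I -> H -> F -> A -> B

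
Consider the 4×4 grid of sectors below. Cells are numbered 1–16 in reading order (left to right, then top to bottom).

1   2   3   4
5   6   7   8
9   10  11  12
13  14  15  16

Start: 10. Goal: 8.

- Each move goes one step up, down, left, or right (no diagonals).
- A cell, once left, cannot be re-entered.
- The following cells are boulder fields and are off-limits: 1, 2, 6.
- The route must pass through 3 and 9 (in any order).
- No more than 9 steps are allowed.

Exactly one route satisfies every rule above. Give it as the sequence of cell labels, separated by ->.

The budget equals the shortest possible length, so every move has to be on a shortest route through the required cells.
Route from 10: left 1 to 9, down 1 to 13, right 2 to 15, up 3 to 3, right 1 to 4, down 1 to 8 — 9 moves in all.
Check: all required cells visited; 9 ≤ 9 moves.

10 -> 9 -> 13 -> 14 -> 15 -> 11 -> 7 -> 3 -> 4 -> 8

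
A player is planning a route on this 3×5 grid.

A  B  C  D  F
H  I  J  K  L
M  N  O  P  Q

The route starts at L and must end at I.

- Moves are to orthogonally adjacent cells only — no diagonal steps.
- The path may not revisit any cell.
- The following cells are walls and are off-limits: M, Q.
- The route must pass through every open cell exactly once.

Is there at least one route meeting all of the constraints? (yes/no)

no

Colour the cells like a checkerboard: each orthogonal step flips colour, so a Hamiltonian route alternates colours. Here there are 6 cells of one colour and 7 of the other, with start on the opposite colour to the goal — the counts and endpoints can't be arranged into an alternating sequence of length 13, so no Hamiltonian route exists.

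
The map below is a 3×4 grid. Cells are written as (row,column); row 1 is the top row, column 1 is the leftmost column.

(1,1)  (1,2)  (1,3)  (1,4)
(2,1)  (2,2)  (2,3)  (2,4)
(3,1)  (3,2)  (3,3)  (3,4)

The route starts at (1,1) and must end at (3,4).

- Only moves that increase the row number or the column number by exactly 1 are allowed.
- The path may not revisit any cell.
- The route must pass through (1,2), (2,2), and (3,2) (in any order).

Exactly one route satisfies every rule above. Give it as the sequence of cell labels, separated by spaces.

(1,1) (1,2) (2,2) (3,2) (3,3) (3,4)

Moves only go right or down, so the column and row indices never decrease.
Route from (1,1): right 1 to (1,2), down 2 to (3,2), right 2 to (3,4) — 5 moves in all.
Check: all required cells visited.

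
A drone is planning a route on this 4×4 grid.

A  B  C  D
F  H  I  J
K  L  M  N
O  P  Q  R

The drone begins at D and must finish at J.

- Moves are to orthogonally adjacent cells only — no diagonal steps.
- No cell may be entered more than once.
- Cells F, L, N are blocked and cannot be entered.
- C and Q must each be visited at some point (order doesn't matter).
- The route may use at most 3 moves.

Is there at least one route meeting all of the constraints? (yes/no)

no

Even ignoring the no-revisit rule, getting from D to J, taking the cheapest ordering D → C → Q → J needs at least 1 + 3 + 3 = 7 moves (Manhattan distance per leg), which exceeds the 3-move limit.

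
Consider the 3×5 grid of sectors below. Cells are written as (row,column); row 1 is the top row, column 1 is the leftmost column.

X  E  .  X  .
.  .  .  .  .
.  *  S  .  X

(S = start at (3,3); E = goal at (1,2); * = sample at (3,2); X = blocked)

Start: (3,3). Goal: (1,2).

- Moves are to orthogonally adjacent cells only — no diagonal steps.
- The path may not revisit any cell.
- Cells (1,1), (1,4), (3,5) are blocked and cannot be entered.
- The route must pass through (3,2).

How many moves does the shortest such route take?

Any route passes through (3,2) somewhere between (3,3) and (1,2). Summing Manhattan distances along the two legs ((3,3) → (3,2) → (1,2)) gives a lower bound of 1 + 2 = 3 moves.
A route of 3 moves achieves this: (3,3) → (3,2) → (2,2) → (1,2).
Since 3 matches the lower bound, it is optimal.

3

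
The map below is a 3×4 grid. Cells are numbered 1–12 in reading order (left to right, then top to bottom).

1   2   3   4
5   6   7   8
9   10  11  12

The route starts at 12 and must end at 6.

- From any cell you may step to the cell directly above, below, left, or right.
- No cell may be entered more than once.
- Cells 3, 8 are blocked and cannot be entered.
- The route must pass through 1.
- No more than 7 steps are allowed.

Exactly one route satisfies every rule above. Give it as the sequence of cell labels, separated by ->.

The 7-move cap with required stops at 1 leaves no slack for detours.
Route from 12: left 3 to 9, up 2 to 1, right 1 to 2, down 1 to 6 — 7 moves in all.
Check: all required cells visited; 7 ≤ 7 moves.

12 -> 11 -> 10 -> 9 -> 5 -> 1 -> 2 -> 6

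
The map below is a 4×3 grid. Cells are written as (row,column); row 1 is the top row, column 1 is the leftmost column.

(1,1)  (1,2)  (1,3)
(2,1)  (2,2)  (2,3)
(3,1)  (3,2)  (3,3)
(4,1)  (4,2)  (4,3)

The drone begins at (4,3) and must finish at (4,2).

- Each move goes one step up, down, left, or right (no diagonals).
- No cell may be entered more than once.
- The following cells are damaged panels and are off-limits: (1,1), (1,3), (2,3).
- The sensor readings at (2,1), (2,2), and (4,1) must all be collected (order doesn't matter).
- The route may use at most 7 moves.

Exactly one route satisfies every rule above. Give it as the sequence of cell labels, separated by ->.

(4,3) -> (3,3) -> (3,2) -> (2,2) -> (2,1) -> (3,1) -> (4,1) -> (4,2)

Any route must reach (2,1), (2,2), and (4,1) and still end at (4,2) within 7 moves, so the order of the required stops is forced.
Route from (4,3): up 1 to (3,3), left 1 to (3,2), up 1 to (2,2), left 1 to (2,1), down 2 to (4,1), right 1 to (4,2) — 7 moves in all.
Check: all required cells visited; 7 ≤ 7 moves.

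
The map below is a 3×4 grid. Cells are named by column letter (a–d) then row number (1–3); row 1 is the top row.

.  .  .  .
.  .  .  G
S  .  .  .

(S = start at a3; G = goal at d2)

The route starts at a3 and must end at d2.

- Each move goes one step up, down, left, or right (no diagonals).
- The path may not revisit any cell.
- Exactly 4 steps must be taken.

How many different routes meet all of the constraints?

Need simple routes of exactly 4 moves from a3 to d2 (Manhattan distance 4, so 0 moves are spent on a detour and 0 undoing it).
Enumerating: a3 a2 b2 c2 d2 | a3 b3 b2 c2 d2 | a3 b3 c3 c2 d2 | a3 b3 c3 d3 d2.
That gives 4 routes.

4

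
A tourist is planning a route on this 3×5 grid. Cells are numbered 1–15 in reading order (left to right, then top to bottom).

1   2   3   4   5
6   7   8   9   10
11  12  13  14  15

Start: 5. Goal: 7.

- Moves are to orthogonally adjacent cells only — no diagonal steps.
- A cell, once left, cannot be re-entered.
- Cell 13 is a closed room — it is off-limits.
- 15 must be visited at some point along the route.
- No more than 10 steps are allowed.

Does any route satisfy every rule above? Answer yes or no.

One route that works: 5 → 10 → 15 → 14 → 9 → 8 → 7.

yes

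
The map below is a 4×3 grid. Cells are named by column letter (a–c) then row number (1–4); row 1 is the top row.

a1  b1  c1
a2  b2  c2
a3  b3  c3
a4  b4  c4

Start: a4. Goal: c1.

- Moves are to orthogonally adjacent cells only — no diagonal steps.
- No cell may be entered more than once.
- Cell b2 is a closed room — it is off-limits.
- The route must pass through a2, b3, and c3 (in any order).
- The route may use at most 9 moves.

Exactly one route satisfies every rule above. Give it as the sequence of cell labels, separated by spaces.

a4 b4 c4 c3 b3 a3 a2 a1 b1 c1

Any route must reach a2, b3, and c3 and still end at c1 within 9 moves, so the order of the required stops is forced.
Route from a4: 2× right (reaching c4), up to c3, 2× left (reaching a3), 2× up (reaching a1), 2× right (reaching c1) — 9 moves in all.
Check: all required cells visited; 9 ≤ 9 moves.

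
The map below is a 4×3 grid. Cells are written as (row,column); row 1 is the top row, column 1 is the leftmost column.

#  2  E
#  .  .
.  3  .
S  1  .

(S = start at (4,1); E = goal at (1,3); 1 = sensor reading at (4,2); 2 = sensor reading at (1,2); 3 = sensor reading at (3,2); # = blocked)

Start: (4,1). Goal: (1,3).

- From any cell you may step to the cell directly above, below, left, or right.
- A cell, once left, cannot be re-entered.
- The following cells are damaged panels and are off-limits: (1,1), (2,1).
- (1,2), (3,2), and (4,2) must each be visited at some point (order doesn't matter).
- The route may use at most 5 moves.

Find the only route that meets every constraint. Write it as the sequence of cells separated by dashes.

(4,1) - (4,2) - (3,2) - (2,2) - (1,2) - (1,3)

Any route must reach (1,2), (3,2), and (4,2) and still end at (1,3) within 5 moves, so the order of the required stops is forced.
Route from (4,1): right to (4,2), 3× up (reaching (1,2)), right to (1,3) — 5 moves in all.
Check: all required cells visited; 5 ≤ 5 moves.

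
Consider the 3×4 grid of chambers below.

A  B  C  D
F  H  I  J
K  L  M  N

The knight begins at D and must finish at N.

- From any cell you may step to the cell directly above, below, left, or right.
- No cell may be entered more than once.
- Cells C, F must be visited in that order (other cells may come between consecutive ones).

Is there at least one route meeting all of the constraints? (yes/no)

yes

One route that works: D → C → I → H → F → K → L → M → N.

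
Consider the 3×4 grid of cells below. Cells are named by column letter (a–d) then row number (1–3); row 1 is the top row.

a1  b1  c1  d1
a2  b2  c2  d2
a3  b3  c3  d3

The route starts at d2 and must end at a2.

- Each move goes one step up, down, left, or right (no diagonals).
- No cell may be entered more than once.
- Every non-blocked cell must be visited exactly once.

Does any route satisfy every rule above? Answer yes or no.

Exhausting the options from d2, every branch either would have to re-enter a cell already used or reaches the goal with a constraint still unmet.

no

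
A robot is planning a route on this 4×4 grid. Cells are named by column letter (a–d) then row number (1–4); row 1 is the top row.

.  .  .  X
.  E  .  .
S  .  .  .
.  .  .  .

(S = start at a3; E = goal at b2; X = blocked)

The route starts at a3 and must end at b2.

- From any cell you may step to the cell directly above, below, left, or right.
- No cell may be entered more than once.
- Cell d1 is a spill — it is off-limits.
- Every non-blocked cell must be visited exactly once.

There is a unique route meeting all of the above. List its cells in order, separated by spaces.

Need to visit all 15 open cells exactly once, starting at a3 and ending at b2.
Route from a3: down to a4, right to b4, up to b3, right to c3, down to c4, right to d4, 2× up (reaching d2), left to c2, up to c1, 2× left (reaching a1), down to a2, right to b2 — 14 moves in all.
Check: all 15 open cells covered.

a3 a4 b4 b3 c3 c4 d4 d3 d2 c2 c1 b1 a1 a2 b2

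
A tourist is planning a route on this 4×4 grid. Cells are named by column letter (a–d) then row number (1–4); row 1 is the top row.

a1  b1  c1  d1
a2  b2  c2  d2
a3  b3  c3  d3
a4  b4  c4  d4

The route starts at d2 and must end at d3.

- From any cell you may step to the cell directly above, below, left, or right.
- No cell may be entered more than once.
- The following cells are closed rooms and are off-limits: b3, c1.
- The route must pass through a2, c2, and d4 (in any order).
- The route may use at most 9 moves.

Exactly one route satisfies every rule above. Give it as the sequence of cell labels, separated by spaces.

d2 c2 b2 a2 a3 a4 b4 c4 d4 d3

The 9-move cap with required stops at a2, c2, d4 leaves no slack for detours.
Route from d2: left 3 to a2, down 2 to a4, right 3 to d4, up 1 to d3 — 9 moves in all.
Check: all required cells visited; 9 ≤ 9 moves.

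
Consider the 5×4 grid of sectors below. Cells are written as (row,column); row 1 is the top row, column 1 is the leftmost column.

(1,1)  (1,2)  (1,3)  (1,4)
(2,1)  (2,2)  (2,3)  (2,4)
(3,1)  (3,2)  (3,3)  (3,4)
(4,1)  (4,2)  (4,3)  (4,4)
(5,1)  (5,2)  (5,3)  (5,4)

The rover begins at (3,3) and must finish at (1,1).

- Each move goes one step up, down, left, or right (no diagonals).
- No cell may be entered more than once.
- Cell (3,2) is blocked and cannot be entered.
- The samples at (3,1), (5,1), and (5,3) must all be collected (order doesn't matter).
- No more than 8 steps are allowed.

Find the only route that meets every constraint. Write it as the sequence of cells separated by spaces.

The 8-move cap with required stops at (3,1), (5,1), (5,3) leaves no slack for detours.
Route from (3,3): 2× down (reaching (5,3)), 2× left (reaching (5,1)), 4× up (reaching (1,1)) — 8 moves in all.
Check: all required cells visited; 8 ≤ 8 moves.

(3,3) (4,3) (5,3) (5,2) (5,1) (4,1) (3,1) (2,1) (1,1)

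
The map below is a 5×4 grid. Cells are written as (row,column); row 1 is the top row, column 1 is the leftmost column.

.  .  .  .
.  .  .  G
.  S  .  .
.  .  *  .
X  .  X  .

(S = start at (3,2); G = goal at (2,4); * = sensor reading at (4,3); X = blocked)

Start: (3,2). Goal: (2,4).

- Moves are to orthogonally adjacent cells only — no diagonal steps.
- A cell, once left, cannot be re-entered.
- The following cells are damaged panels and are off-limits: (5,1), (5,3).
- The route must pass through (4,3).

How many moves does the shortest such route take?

Any route passes through (4,3) somewhere between (3,2) and (2,4). Summing Manhattan distances along the two legs ((3,2) → (4,3) → (2,4)) gives a lower bound of 2 + 3 = 5 moves.
A route of 5 moves achieves this: (3,2) → (4,2) → (4,3) → (3,3) → (2,3) → (2,4).
Since 5 matches the lower bound, it is optimal.

5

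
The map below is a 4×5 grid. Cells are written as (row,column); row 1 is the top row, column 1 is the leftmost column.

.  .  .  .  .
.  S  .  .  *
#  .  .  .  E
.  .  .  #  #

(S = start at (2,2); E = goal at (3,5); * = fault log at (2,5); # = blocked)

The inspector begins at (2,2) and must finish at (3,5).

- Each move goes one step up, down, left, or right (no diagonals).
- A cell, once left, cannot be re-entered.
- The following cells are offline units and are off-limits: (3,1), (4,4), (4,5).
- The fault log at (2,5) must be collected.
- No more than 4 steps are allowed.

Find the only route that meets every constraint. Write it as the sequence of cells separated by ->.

The budget equals the shortest possible length, so every move has to be on a shortest route through the required cells.
Route from (2,2): 3× right (reaching (2,5)), down to (3,5) — 4 moves in all.
Check: all required cells visited; 4 ≤ 4 moves.

(2,2) -> (2,3) -> (2,4) -> (2,5) -> (3,5)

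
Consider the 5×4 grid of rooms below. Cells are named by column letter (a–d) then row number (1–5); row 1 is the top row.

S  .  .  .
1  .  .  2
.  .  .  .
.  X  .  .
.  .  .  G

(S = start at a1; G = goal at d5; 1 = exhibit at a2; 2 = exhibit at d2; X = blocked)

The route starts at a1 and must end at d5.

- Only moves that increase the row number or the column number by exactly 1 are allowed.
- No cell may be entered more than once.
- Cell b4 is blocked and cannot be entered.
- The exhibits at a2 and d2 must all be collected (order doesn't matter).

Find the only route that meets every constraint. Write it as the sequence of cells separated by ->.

a1 -> a2 -> b2 -> c2 -> d2 -> d3 -> d4 -> d5

Moves only go right or down, so the column and row indices never decrease.
Route from a1: down to a2, 3× right (reaching d2), 3× down (reaching d5) — 7 moves in all.
Check: all required cells visited.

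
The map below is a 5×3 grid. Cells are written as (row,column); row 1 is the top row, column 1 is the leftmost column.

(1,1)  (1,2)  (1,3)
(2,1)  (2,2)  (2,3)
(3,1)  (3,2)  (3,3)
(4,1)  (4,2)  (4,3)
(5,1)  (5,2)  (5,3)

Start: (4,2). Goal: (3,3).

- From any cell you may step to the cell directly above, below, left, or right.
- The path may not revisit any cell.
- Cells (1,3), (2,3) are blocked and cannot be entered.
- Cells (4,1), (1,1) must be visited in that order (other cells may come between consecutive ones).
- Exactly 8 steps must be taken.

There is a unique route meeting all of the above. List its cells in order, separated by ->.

The waypoints must appear in the order (4,1), (1,1), with no cell reused.
Route from (4,2): left to (4,1), 3× up (reaching (1,1)), right to (1,2), 2× down (reaching (3,2)), right to (3,3) — 8 moves in all.
Check: order respected ((4,1) at step 1, (1,1) at step 4); 8 moves as required.

(4,2) -> (4,1) -> (3,1) -> (2,1) -> (1,1) -> (1,2) -> (2,2) -> (3,2) -> (3,3)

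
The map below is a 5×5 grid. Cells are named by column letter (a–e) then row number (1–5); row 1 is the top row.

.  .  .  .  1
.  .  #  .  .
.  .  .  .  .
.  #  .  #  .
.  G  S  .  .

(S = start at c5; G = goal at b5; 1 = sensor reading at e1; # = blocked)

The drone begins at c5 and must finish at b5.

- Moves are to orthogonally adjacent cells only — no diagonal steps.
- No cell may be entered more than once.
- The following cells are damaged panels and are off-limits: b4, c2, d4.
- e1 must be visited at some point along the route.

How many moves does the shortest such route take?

Any route passes through e1 somewhere between c5 and b5. Summing Manhattan distances along the two legs (c5 → e1 → b5) gives a lower bound of 6 + 7 = 13 moves.
The shortest route satisfying every rule uses 15 moves: c5 → c4 → c3 → d3 → d2 → e2 → e1 → d1 → c1 → b1 → b2 → b3 → a3 → a4 → a5 → b5.
The bound of 13 isn't tight here; checking systematically, no route of length 13 through 14 satisfies every constraint, so 15 is the minimum.

15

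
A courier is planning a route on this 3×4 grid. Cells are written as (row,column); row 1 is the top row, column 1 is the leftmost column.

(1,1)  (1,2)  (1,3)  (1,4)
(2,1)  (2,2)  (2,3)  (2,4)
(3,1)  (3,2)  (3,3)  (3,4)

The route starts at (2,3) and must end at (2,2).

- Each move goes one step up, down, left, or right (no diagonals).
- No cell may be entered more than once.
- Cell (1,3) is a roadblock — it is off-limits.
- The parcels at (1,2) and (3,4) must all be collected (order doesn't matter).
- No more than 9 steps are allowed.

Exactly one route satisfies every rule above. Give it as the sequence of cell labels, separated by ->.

(2,3) -> (2,4) -> (3,4) -> (3,3) -> (3,2) -> (3,1) -> (2,1) -> (1,1) -> (1,2) -> (2,2)

Any route must reach (1,2) and (3,4) and still end at (2,2) within 9 moves, so the order of the required stops is forced.
Route from (2,3): right 1 to (2,4), down 1 to (3,4), left 3 to (3,1), up 2 to (1,1), right 1 to (1,2), down 1 to (2,2) — 9 moves in all.
Check: all required cells visited; 9 ≤ 9 moves.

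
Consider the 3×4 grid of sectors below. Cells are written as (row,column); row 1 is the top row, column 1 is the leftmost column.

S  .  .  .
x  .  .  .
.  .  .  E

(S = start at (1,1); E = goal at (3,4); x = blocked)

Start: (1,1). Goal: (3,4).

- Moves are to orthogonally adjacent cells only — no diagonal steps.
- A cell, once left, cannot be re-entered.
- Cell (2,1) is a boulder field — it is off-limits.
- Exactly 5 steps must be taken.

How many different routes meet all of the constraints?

Need simple routes of exactly 5 moves from (1,1) to (3,4) (Manhattan distance 5, so 0 moves are spent on a detour and 0 undoing it).
Enumerating: (1,1) (1,2) (2,2) (3,2) (3,3) (3,4) | (1,1) (1,2) (2,2) (2,3) (3,3) (3,4) | (1,1) (1,2) (2,2) (2,3) (2,4) (3,4) | (1,1) (1,2) (1,3) (2,3) (3,3) (3,4) | (1,1) (1,2) (1,3) (2,3) (2,4) (3,4) | (1,1) (1,2) (1,3) (1,4) (2,4) (3,4).
That gives 6 routes.

6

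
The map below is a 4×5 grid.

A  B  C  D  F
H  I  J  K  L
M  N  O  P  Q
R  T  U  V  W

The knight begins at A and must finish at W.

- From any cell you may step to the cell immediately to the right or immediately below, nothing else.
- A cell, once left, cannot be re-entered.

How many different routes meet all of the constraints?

35

A right/down-only route from A to W makes exactly 3 down-moves and 4 right-moves in some order.
With no other constraints that would be C(7,3) = 35 routes.
That gives 35 routes.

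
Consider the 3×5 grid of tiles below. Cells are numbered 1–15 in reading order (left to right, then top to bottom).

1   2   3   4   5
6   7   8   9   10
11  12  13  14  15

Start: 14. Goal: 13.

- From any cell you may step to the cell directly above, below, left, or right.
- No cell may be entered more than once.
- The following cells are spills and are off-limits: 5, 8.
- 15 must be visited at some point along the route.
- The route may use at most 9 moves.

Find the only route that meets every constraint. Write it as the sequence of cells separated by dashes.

The budget equals the shortest possible length, so every move has to be on a shortest route through the required cells.
Route from 14: right 1 to 15, up 1 to 10, left 1 to 9, up 1 to 4, left 2 to 2, down 2 to 12, right 1 to 13 — 9 moves in all.
Check: all required cells visited; 9 ≤ 9 moves.

14 - 15 - 10 - 9 - 4 - 3 - 2 - 7 - 12 - 13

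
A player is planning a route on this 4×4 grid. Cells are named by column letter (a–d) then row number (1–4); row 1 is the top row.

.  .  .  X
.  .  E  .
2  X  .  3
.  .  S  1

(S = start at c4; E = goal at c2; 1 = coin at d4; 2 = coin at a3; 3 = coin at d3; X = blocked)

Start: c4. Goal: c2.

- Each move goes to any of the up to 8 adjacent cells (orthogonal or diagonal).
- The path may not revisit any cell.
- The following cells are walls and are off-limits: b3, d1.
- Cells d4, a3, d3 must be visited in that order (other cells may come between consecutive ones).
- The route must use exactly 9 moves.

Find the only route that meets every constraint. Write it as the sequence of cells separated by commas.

c4, d4, c3, b4, a3, b2, c1, d2, d3, c2

The waypoints must appear in the order d4, a3, d3, with no cell reused.
Route from c4: right 1 to d4, up-left 1 to c3, down-left 1 to b4, up-left 1 to a3, up-right 2 to c1, down-right 1 to d2, down 1 to d3, up-left 1 to c2 — 9 moves in all.
Check: order respected (1 at step 1, 2 at step 4, 3 at step 8); 9 moves as required.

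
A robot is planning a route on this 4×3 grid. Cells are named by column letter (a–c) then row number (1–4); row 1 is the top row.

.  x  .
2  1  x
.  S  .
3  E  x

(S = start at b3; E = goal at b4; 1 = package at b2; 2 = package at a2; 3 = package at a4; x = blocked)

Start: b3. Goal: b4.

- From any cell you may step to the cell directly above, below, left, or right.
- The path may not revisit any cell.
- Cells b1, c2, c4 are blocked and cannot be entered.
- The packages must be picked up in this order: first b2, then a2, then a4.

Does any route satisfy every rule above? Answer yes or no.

One route that works: b3 → b2 → a2 → a3 → a4 → b4.

yes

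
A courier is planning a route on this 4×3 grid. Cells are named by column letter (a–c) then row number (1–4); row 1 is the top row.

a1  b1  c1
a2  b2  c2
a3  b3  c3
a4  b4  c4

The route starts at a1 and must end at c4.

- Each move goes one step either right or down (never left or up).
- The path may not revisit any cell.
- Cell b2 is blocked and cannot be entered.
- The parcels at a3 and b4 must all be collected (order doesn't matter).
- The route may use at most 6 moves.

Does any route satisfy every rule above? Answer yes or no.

One route that works: a1 → a2 → a3 → a4 → b4 → c4.

yes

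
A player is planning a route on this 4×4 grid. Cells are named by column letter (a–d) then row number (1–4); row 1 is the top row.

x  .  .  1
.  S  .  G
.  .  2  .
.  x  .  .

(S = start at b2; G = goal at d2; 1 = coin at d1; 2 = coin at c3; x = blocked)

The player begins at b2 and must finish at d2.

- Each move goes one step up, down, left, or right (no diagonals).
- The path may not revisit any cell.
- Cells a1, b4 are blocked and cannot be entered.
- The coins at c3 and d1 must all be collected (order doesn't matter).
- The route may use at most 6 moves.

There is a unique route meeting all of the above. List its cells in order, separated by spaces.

The budget equals the shortest possible length, so every move has to be on a shortest route through the required cells.
Route from b2: down to b3, right to c3, 2× up (reaching c1), right to d1, down to d2 — 6 moves in all.
Check: all required cells visited; 6 ≤ 6 moves.

b2 b3 c3 c2 c1 d1 d2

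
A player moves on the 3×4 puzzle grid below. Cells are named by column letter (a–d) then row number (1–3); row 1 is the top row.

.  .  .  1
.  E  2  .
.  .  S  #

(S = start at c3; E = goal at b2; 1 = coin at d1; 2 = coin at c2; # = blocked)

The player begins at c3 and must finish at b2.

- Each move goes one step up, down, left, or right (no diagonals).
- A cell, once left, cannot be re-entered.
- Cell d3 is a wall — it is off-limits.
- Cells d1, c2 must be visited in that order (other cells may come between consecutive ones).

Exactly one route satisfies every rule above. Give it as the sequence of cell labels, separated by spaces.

The waypoints must appear in the order d1, c2, with no cell reused.
Route from c3: 2× left (reaching a3), 2× up (reaching a1), 3× right (reaching d1), down to d2, 2× left (reaching b2) — 10 moves in all.
Check: order respected (1 at step 7, 2 at step 9).

c3 b3 a3 a2 a1 b1 c1 d1 d2 c2 b2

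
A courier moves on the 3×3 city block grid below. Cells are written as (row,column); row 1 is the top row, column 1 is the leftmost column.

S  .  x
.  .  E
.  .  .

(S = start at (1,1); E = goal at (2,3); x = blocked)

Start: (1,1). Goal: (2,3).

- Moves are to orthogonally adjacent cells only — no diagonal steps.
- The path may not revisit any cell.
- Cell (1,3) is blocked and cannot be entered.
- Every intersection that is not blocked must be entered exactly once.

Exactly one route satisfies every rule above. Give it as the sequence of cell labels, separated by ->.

(1,1) -> (1,2) -> (2,2) -> (2,1) -> (3,1) -> (3,2) -> (3,3) -> (2,3)

Need to visit all 8 open cells exactly once, starting at (1,1) and ending at (2,3).
Cell (3,3) has only two open neighbours ((2,3) and (3,2)), so the path must pass straight through it: one of those is the cell it's entered from and the other is where it exits.
Route from (1,1): right to (1,2), down to (2,2), left to (2,1), down to (3,1), 2× right (reaching (3,3)), up to (2,3) — 7 moves in all.
Check: all 8 open cells covered.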